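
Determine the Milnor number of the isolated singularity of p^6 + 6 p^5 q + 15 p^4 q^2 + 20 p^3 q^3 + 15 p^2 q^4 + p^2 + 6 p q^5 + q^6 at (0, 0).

5

The Hessian of f at 0 is [[2, 0], [0, 0]] with rank 1, so corank 1. A Groebner basis of the Jacobian ideal J(f) in C{p,q} is {q^5, p}; counting standard monomials gives mu = 5. Corank 1: A-series; mu = 5 gives A_5.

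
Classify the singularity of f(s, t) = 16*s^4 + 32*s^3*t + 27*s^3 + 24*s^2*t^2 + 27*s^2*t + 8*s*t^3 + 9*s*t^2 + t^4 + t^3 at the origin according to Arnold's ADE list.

E_{6}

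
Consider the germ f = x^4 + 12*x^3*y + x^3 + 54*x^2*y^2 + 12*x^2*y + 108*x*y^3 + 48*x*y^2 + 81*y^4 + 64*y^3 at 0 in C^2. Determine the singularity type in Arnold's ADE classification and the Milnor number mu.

Type E_6, Milnor number mu = 6.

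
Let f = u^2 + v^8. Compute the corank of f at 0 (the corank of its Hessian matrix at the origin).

1

Hessian at 0 has rank 1.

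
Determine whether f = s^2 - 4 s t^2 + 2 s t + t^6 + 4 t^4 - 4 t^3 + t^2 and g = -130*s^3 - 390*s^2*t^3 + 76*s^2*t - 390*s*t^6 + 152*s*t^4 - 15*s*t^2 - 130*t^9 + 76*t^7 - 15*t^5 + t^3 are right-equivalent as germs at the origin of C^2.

No.

The Hessian of f at 0 has rank 1. Corank 1: A-series; mu = 5 gives A_5. The Hessian of g at 0 has rank 0. Corank 2; j^3 = -(5*s - t)*(26*s^2 - 10*s*t + t^2) splits into three distinct lines over C (the quadratic factor has nonzero discriminant), so D_4. f is A_5 but g is D_4, hence not right-equivalent.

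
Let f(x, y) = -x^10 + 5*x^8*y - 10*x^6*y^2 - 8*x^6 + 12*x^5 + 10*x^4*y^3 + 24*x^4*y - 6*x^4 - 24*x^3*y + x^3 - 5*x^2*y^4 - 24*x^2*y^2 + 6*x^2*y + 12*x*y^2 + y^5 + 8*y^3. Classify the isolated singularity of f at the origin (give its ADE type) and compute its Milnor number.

Type E_8, Milnor number mu = 8.

The Hessian of f at 0 is [[0, 0], [0, 0]] with rank 0, so corank 2. A Groebner basis of the Jacobian ideal J(f) in C{x,y} is {x^2/128 + x*y^3 - x*y^2/8 + x*y/32 - y^3/4 + y^2/32, y^4, x^3 - 3*x^2/4 - 3*x*y + 8*y^3 - 3*y^2, x^2*y + x^2/8 + 2*x*y^2 + x*y/2 + y^2/2}; counting standard monomials gives mu = 8. Corank 2; j^3 = (x + 2*y)^3 is a perfect cube, so E-series; the 5-jet and mu = 8 give E_8.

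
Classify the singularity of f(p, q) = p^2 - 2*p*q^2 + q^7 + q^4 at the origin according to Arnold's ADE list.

The Hessian of f at 0 has rank 1. Corank 1: A-series; mu = 6 gives A_6.

A_6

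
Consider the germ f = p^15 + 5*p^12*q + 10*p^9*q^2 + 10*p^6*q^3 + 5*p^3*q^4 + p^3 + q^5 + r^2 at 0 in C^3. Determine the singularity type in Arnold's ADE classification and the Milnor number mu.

The Hessian of f at 0 is [[0, 0, 0], [0, 0, 0], [0, 0, 2]] with rank 1, so corank 2. A Groebner basis of the Jacobian ideal J(f) in C{p,q,r} is {q^4, p^2, r}; counting standard monomials gives mu = 8. Corank 2; j^3 = p^3 is a perfect cube, so E-series; the 5-jet and mu = 8 give E_8.

Type E_{8}, Milnor number mu = 8.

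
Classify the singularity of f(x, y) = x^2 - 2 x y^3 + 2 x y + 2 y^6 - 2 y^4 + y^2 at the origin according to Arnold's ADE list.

A_{5}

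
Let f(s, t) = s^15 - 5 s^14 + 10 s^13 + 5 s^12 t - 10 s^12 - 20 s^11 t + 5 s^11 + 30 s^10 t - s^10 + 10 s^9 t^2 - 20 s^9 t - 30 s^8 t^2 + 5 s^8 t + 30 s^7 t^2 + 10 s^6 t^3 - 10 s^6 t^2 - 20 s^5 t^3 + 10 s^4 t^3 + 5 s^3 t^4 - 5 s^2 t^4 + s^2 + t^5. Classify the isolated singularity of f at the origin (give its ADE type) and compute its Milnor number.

The Hessian of f at 0 has rank 1. Corank 1: A-series; mu = 4 gives A_4.

Type A4, Milnor number mu = 4.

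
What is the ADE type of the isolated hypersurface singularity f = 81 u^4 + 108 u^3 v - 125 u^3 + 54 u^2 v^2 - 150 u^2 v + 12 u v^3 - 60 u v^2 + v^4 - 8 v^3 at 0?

E6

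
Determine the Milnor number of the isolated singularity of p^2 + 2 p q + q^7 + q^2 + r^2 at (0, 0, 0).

The Hessian of f at 0 has rank 2. Corank 1: A-series; mu = 6 gives A_6.

6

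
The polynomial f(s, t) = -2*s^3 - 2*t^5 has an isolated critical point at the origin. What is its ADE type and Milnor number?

Type E8, Milnor number mu = 8.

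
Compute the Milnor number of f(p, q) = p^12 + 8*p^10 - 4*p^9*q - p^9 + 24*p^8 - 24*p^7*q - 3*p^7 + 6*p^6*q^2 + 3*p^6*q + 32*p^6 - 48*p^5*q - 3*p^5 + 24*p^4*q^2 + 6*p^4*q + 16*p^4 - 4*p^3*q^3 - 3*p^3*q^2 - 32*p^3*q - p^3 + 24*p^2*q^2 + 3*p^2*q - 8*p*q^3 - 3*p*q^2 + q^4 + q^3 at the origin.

The Hessian of f at 0 is [[0, 0], [0, 0]] with rank 0, so corank 2. A Groebner basis of the Jacobian ideal J(f) in C{p,q} is {q^4, p*q^2 - 5*q^3/6, p^2 - 2*p*q + q^2}; counting standard monomials gives mu = 6. Corank 2; j^3 = -(p - q)^3 is a perfect cube, so E-series; the 4-jet and mu = 6 give E_6.

6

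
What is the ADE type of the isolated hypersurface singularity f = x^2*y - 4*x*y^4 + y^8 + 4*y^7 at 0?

D_{9}

The Hessian of f at 0 is [[0, 0], [0, 0]] with rank 0, so corank 2. A Groebner basis of the Jacobian ideal J(f) in C{x,y} is {x^2*y^2, -x^2*y - x^2/2 + x*y^3, -x*y/2 + y^4, x^3}; counting standard monomials gives mu = 9. Corank 2; j^3 = x^2*y has shape L^2 M (L != M), so D-series; mu = 9 gives D_9.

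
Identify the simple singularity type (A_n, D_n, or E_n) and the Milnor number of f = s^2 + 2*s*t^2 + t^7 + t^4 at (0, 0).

The Hessian of f at 0 has rank 1. Corank 1: A-series; mu = 6 gives A_6.

Type A_{6}, Milnor number mu = 6.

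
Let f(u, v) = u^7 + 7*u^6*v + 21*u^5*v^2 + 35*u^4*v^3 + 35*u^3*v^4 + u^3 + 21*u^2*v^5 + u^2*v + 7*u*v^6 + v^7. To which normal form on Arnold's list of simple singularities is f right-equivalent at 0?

D_{8}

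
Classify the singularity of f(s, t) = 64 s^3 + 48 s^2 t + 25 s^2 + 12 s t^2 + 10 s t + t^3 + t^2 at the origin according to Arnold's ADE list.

A_{2}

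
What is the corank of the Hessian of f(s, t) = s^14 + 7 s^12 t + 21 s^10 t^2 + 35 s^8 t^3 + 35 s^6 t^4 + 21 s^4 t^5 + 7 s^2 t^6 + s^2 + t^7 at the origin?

The Hessian at 0 is [[2, 0], [0, 0]] of rank 1; hence corank 1.

1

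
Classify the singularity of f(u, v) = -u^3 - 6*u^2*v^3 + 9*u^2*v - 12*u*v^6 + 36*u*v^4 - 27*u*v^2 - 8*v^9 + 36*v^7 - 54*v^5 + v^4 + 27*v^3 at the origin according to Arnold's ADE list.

The Hessian of f at 0 has rank 0. Corank 2; j^3 = -(u - 3*v)^3 is a perfect cube, so E-series; the 4-jet and mu = 6 give E_6.

E6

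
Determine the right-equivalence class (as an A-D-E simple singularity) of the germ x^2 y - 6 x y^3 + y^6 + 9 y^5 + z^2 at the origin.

D_7

The Hessian of f at 0 has rank 1. Corank 2; j^3 = x^2*y has shape L^2 M (L != M), so D-series; mu = 7 gives D_7.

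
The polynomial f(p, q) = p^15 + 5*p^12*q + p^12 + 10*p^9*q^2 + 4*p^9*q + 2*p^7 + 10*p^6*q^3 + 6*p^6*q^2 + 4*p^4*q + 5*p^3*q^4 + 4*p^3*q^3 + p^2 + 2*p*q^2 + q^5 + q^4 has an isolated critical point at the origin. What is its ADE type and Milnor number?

Type A4, Milnor number mu = 4.

The Hessian of f at 0 has rank 1. Corank 1: A-series; mu = 4 gives A_4.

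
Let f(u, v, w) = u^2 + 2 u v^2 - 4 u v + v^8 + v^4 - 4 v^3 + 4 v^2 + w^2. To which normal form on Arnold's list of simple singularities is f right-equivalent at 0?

The Hessian of f at 0 is [[2, -4, 0], [-4, 8, 0], [0, 0, 2]] with rank 2, so corank 1. A Groebner basis of the Jacobian ideal J(f) in C{u,v,w} is {u^4 + 24*u^3 - 112*u^2*v - 176*u^2 + 448*u*v + 192*u - 384*v, u^3*v + 6*u^3 - 24*u^2*v - 32*u^2 + 80*u*v + 32*u - 64*v, u + v^2 - 2*v, w}; counting standard monomials gives mu = 7. Corank 1: A-series; mu = 7 gives A_7.

A_{7}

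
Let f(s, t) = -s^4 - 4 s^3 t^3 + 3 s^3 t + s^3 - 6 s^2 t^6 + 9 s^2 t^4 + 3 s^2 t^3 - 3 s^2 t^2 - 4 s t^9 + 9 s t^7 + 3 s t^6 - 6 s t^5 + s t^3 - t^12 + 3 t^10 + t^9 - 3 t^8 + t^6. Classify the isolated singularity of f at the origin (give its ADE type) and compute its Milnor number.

Type E7, Milnor number mu = 7.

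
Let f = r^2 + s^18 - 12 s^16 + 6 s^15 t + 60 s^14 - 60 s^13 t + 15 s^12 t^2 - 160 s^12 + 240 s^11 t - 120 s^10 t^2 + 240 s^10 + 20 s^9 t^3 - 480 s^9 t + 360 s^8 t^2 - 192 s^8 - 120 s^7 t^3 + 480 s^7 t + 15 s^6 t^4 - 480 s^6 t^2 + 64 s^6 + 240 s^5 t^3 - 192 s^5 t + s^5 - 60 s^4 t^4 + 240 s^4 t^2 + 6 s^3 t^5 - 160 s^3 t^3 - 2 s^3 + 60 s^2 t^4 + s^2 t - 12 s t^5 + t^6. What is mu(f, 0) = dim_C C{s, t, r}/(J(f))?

7

The Hessian of f at 0 has rank 1. Corank 2; j^3 = -s^2*(2*s - t) has shape L^2 M (L != M), so D-series; mu = 7 gives D_7.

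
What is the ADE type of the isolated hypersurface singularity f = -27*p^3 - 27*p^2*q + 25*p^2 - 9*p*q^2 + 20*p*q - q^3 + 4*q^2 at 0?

The Hessian of f at 0 has rank 1. Corank 1: A-series; mu = 2 gives A_2.

A_2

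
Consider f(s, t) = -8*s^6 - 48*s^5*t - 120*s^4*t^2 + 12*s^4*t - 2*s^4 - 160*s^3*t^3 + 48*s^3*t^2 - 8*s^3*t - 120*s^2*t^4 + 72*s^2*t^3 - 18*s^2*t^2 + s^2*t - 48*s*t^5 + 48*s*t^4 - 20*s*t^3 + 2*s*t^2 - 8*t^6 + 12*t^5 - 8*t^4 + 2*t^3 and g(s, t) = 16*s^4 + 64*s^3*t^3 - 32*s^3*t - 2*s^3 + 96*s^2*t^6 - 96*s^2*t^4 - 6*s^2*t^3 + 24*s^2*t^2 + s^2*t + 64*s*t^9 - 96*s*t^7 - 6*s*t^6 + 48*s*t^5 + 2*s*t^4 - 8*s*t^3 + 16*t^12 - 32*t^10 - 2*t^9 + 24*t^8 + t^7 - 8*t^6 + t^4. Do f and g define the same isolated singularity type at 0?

The Hessian of f at 0 is [[0, 0], [0, 0]] with rank 0, so corank 2. A Groebner basis of the Jacobian ideal J(f) in C{s,t} is {t^3, s^2 + 2*t^2, s*t + t^2}; counting standard monomials gives mu = 4. Corank 2; j^3 = t*(s^2 + 2*s*t + 2*t^2) splits into three distinct lines over C (the quadratic factor has nonzero discriminant), so D_4. The Hessian of g at 0 is [[0, 0], [0, 0]] with rank 0, so corank 2. A Groebner basis of the Jacobian ideal J(g) in C{s,t} is {s*t^2, s*t/8 + t^3, s^2 - s*t/2}; counting standard monomials gives mu = 5. Corank 2; j^3 = -s^2*(2*s - t) has shape L^2 M (L != M), so D-series; mu = 5 gives D_5. f is D_4 but g is D_5, hence not right-equivalent.

No.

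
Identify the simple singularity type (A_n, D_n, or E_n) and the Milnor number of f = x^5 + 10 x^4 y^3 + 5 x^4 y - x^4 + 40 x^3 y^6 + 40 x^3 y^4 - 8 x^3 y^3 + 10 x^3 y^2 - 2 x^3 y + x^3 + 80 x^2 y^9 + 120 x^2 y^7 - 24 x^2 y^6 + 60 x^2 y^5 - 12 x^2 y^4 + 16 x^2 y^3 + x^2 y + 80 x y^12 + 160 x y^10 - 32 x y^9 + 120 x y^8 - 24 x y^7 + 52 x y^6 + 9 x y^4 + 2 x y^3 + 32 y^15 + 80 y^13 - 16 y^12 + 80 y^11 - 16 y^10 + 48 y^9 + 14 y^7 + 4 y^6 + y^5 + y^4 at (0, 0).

The Hessian of f at 0 has rank 0. Corank 2; j^3 = x^2*(x + y) has shape L^2 M (L != M), so D-series; mu = 5 gives D_5.

Type D_5, Milnor number mu = 5.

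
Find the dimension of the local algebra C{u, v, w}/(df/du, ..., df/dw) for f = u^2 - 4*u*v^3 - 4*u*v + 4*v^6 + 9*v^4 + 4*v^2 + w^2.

The Hessian of f at 0 has rank 2. Corank 1: A-series; mu = 3 gives A_3.

3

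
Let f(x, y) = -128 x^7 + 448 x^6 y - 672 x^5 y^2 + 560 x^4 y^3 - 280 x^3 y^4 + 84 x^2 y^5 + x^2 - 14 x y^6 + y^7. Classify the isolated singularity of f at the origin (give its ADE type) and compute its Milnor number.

Type A_{6}, Milnor number mu = 6.

The Hessian of f at 0 is [[2, 0], [0, 0]] with rank 1, so corank 1. A Groebner basis of the Jacobian ideal J(f) in C{x,y} is {y^6, x}; counting standard monomials gives mu = 6. Corank 1: A-series; mu = 6 gives A_6.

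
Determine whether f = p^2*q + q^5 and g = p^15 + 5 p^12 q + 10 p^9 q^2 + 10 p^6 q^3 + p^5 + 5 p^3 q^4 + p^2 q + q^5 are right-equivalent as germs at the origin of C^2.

The Hessian of f at 0 has rank 0. Corank 2; j^3 = p^2*q has shape L^2 M (L != M), so D-series; mu = 6 gives D_6. The Hessian of g at 0 has rank 0. Corank 2; j^3 = p^2*q has shape L^2 M (L != M), so D-series; mu = 6 gives D_6. Both have type D_6, hence right-equivalent.

Yes.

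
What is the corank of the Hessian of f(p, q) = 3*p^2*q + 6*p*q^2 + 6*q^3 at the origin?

2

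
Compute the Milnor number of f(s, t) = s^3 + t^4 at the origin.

6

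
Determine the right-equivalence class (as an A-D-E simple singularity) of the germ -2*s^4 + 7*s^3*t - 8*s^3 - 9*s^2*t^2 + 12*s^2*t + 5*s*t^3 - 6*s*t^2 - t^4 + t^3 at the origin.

E7

The Hessian of f at 0 is [[0, 0], [0, 0]] with rank 0, so corank 2. A Groebner basis of the Jacobian ideal J(f) in C{s,t} is {768*s^2 - 768*s*t + t^4 - 8*t^3 + 192*t^2, s^3 + 36*s^2 - 36*s*t - t^3/2 + 9*t^2, s^2*t + 40*s^2 - 40*s*t - 2*t^3/3 + 10*t^2, 32*s^2 + s*t^2 - 32*s*t - 5*t^3/6 + 8*t^2}; counting standard monomials gives mu = 7. Corank 2; j^3 = -(2*s - t)^3 is a perfect cube, so E-series; the 4-jet and mu = 7 give E_7.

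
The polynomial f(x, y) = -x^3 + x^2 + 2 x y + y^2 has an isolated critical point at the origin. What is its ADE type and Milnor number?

Type A2, Milnor number mu = 2.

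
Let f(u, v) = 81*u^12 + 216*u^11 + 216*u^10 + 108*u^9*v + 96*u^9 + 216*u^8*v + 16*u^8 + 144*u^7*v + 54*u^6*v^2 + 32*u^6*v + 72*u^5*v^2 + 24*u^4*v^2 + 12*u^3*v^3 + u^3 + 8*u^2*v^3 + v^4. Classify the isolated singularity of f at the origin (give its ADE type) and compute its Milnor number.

Type E6, Milnor number mu = 6.

The Hessian of f at 0 has rank 0. Corank 2; j^3 = u^3 is a perfect cube, so E-series; the 4-jet and mu = 6 give E_6.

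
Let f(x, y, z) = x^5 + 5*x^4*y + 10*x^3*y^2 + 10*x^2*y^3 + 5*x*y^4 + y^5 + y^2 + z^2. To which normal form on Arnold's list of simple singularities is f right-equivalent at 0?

The Hessian of f at 0 is [[0, 0, 0], [0, 2, 0], [0, 0, 2]] with rank 2, so corank 1. A Groebner basis of the Jacobian ideal J(f) in C{x,y,z} is {x^4, y, z}; counting standard monomials gives mu = 4. Corank 1: A-series; mu = 4 gives A_4.

A_{4}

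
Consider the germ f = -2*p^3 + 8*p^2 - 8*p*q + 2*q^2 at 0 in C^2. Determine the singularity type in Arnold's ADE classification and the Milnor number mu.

Type A_2, Milnor number mu = 2.

The Hessian of f at 0 has rank 1. Corank 1: A-series; mu = 2 gives A_2.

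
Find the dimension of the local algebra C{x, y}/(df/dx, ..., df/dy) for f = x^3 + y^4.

6

The Hessian of f at 0 has rank 0. Corank 2; j^3 = x^3 is a perfect cube, so E-series; the 4-jet and mu = 6 give E_6.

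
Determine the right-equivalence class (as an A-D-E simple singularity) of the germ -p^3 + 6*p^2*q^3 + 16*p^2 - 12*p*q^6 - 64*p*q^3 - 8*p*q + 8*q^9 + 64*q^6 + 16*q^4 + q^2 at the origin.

The Hessian of f at 0 has rank 1. Corank 1: A-series; mu = 2 gives A_2.

A2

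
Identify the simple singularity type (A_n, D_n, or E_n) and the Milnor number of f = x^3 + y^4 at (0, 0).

Type E6, Milnor number mu = 6.

The Hessian of f at 0 is [[0, 0], [0, 0]] with rank 0, so corank 2. A Groebner basis of the Jacobian ideal J(f) in C{x,y} is {y^3, x^2}; counting standard monomials gives mu = 6. Corank 2; j^3 = x^3 is a perfect cube, so E-series; the 4-jet and mu = 6 give E_6.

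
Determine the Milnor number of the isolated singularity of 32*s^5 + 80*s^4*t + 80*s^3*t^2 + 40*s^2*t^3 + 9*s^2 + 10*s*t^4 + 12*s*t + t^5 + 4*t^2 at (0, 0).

4

The Hessian of f at 0 has rank 1. Corank 1: A-series; mu = 4 gives A_4.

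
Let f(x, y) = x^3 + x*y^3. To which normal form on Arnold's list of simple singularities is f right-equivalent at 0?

E7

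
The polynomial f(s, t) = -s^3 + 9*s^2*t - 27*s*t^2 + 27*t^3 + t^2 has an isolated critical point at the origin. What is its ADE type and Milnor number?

Type A_2, Milnor number mu = 2.

The Hessian of f at 0 has rank 1. Corank 1: A-series; mu = 2 gives A_2.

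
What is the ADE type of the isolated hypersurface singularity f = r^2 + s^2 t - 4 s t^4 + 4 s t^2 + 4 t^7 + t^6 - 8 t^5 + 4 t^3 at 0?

D_7

The Hessian of f at 0 has rank 1. Corank 2; j^3 = t*(s + 2*t)^2 has shape L^2 M (L != M), so D-series; mu = 7 gives D_7.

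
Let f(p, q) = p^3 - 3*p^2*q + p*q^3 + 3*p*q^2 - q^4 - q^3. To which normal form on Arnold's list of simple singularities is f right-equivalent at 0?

E_7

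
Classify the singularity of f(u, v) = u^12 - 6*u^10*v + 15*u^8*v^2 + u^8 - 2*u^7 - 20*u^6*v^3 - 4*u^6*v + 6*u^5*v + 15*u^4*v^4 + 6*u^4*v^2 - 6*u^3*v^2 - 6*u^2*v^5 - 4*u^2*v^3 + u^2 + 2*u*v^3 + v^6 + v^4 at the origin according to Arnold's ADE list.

A3

The Hessian of f at 0 has rank 1. Corank 1: A-series; mu = 3 gives A_3.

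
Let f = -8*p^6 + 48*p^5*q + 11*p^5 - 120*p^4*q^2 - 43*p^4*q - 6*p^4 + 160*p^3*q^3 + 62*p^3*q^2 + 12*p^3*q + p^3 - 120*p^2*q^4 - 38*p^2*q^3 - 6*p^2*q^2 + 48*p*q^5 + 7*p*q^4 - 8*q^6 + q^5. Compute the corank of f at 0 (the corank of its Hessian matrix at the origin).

2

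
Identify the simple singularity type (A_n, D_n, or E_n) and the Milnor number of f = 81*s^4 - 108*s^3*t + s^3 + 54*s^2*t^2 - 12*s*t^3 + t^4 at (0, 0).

Type E6, Milnor number mu = 6.

The Hessian of f at 0 has rank 0. Corank 2; j^3 = s^3 is a perfect cube, so E-series; the 4-jet and mu = 6 give E_6.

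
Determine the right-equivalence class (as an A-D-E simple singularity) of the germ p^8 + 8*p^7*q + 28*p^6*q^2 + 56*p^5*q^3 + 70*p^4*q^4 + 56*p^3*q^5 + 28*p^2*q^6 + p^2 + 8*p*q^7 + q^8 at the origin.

The Hessian of f at 0 is [[2, 0], [0, 0]] with rank 1, so corank 1. A Groebner basis of the Jacobian ideal J(f) in C{p,q} is {q^7, p}; counting standard monomials gives mu = 7. Corank 1: A-series; mu = 7 gives A_7.

A_{7}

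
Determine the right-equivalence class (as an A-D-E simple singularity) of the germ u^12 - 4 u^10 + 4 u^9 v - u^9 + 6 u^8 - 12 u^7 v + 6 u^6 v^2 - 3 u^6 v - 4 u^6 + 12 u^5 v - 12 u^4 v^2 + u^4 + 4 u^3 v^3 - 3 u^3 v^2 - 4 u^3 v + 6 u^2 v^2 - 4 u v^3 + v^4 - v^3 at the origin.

The Hessian of f at 0 has rank 0. Corank 2; j^3 = -v^3 is a perfect cube, so E-series; the 4-jet and mu = 6 give E_6.

E_6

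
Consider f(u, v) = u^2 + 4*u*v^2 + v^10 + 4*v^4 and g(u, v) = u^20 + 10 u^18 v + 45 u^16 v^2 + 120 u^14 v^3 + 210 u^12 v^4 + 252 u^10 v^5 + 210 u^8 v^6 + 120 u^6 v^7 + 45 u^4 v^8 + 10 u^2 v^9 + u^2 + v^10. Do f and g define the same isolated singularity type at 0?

The Hessian of f at 0 has rank 1. Corank 1: A-series; mu = 9 gives A_9. The Hessian of g at 0 has rank 1. Corank 1: A-series; mu = 9 gives A_9. Both have type A_9, hence right-equivalent.

Yes.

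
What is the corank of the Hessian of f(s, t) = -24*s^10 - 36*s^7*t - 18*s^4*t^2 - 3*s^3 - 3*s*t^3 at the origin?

2

The Hessian at 0 is [[0, 0], [0, 0]] of rank 0; hence corank 2.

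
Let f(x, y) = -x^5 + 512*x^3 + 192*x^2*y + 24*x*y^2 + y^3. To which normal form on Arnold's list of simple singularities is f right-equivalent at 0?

The Hessian of f at 0 is [[0, 0], [0, 0]] with rank 0, so corank 2. A Groebner basis of the Jacobian ideal J(f) in C{x,y} is {y^5, x*y^3 + 3*y^4/32, x^2 + x*y/4 + y^2/64}; counting standard monomials gives mu = 8. Corank 2; j^3 = (8*x + y)^3 is a perfect cube, so E-series; the 5-jet and mu = 8 give E_8.

E8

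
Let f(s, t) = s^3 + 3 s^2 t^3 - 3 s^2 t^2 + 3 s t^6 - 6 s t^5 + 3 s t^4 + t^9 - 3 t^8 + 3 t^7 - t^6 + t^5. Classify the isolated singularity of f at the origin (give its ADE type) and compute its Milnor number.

Type E_8, Milnor number mu = 8.

The Hessian of f at 0 has rank 0. Corank 2; j^3 = s^3 is a perfect cube, so E-series; the 5-jet and mu = 8 give E_8.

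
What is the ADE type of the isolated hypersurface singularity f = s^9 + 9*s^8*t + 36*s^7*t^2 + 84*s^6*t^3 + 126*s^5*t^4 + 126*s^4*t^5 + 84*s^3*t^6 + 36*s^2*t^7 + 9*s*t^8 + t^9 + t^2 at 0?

A_{8}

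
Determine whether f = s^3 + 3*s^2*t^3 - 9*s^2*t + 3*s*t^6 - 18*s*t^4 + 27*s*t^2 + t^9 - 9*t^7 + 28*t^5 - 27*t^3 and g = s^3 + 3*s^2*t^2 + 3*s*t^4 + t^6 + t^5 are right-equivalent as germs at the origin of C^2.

Yes.

The Hessian of f at 0 is [[0, 0], [0, 0]] with rank 0, so corank 2. A Groebner basis of the Jacobian ideal J(f) in C{s,t} is {s^2/2 + s*t^3 - 3*s*t + 9*t^2/2, t^4, s^3 - 27*s*t^2 + 54*t^3, s^2*t - 6*s*t^2 + 9*t^3}; counting standard monomials gives mu = 8. Corank 2; j^3 = (s - 3*t)^3 is a perfect cube, so E-series; the 5-jet and mu = 8 give E_8. The Hessian of g at 0 is [[0, 0], [0, 0]] with rank 0, so corank 2. A Groebner basis of the Jacobian ideal J(g) in C{s,t} is {t^4, s^3, s^2/2 + s*t^2}; counting standard monomials gives mu = 8. Corank 2; j^3 = s^3 is a perfect cube, so E-series; the 5-jet and mu = 8 give E_8. Both have type E_8, hence right-equivalent.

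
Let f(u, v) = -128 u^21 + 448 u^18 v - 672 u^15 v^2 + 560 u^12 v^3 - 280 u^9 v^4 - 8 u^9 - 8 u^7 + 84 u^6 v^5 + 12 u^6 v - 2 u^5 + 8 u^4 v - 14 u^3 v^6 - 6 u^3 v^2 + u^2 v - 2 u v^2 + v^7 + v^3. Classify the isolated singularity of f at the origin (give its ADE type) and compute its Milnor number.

Type D8, Milnor number mu = 8.

The Hessian of f at 0 has rank 0. Corank 2; j^3 = v*(u - v)^2 has shape L^2 M (L != M), so D-series; mu = 8 gives D_8.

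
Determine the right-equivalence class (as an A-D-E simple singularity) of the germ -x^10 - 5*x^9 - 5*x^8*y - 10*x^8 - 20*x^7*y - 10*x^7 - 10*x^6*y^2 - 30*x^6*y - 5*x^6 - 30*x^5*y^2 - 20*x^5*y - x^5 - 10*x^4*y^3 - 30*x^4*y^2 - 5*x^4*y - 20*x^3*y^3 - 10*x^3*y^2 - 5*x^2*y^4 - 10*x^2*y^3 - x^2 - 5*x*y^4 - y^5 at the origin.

A_4

The Hessian of f at 0 has rank 1. Corank 1: A-series; mu = 4 gives A_4.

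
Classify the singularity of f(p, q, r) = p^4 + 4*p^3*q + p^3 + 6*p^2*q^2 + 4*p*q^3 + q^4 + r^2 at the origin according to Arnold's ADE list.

E6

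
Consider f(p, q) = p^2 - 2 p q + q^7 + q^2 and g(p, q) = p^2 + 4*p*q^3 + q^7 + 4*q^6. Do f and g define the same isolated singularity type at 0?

Yes.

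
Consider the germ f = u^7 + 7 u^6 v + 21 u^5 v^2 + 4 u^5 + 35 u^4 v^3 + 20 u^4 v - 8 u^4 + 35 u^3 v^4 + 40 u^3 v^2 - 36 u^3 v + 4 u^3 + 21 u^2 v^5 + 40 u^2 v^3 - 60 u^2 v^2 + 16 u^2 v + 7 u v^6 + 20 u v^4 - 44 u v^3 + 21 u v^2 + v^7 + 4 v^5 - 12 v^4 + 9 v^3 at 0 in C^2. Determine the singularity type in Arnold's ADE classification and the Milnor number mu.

The Hessian of f at 0 has rank 0. Corank 2; j^3 = (u + v)*(2*u + 3*v)^2 has shape L^2 M (L != M), so D-series; mu = 8 gives D_8.

Type D8, Milnor number mu = 8.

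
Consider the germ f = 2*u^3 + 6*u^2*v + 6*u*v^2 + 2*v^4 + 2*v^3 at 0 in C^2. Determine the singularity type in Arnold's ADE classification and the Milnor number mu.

The Hessian of f at 0 has rank 0. Corank 2; j^3 = 2*(u + v)^3 is a perfect cube, so E-series; the 4-jet and mu = 6 give E_6.

Type E_6, Milnor number mu = 6.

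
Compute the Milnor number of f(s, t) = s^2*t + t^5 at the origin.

The Hessian of f at 0 has rank 0. Corank 2; j^3 = s^2*t has shape L^2 M (L != M), so D-series; mu = 6 gives D_6.

6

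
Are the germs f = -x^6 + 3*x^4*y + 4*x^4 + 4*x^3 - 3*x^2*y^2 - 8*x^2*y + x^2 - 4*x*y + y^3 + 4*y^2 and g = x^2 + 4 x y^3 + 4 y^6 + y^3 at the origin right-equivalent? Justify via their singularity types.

Yes.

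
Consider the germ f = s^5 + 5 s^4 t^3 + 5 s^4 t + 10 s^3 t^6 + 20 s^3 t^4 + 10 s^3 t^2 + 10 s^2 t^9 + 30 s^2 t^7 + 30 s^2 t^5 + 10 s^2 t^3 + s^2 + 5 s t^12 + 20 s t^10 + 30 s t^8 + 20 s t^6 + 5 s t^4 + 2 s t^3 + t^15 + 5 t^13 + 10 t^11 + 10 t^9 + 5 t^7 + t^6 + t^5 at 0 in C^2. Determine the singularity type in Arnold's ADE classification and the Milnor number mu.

The Hessian of f at 0 has rank 1. Corank 1: A-series; mu = 4 gives A_4.

Type A_{4}, Milnor number mu = 4.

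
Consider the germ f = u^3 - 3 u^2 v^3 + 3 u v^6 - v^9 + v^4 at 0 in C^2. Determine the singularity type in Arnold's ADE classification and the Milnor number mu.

The Hessian of f at 0 has rank 0. Corank 2; j^3 = u^3 is a perfect cube, so E-series; the 4-jet and mu = 6 give E_6.

Type E6, Milnor number mu = 6.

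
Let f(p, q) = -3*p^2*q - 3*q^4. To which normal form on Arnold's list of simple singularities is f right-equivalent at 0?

D5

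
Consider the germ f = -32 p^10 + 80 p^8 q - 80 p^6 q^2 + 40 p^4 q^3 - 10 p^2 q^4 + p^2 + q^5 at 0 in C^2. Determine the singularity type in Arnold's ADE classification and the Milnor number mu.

Type A_4, Milnor number mu = 4.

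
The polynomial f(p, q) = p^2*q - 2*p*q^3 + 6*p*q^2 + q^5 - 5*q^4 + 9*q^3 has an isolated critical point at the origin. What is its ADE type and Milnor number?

Type D_{5}, Milnor number mu = 5.

The Hessian of f at 0 has rank 0. Corank 2; j^3 = q*(p + 3*q)^2 has shape L^2 M (L != M), so D-series; mu = 5 gives D_5.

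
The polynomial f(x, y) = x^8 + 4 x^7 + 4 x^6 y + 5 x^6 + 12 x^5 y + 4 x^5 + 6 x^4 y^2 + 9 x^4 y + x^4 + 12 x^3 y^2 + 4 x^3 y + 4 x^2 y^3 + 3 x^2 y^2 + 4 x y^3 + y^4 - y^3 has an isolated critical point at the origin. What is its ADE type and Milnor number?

The Hessian of f at 0 is [[0, 0], [0, 0]] with rank 0, so corank 2. A Groebner basis of the Jacobian ideal J(f) in C{x,y} is {x^3 - 3*y^2/2, x^2*y + y^2/2, x*y^2, y^3}; counting standard monomials gives mu = 6. Corank 2; j^3 = -y^3 is a perfect cube, so E-series; the 4-jet and mu = 6 give E_6.

Type E_{6}, Milnor number mu = 6.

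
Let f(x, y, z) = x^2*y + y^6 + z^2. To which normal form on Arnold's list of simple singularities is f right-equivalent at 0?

D_7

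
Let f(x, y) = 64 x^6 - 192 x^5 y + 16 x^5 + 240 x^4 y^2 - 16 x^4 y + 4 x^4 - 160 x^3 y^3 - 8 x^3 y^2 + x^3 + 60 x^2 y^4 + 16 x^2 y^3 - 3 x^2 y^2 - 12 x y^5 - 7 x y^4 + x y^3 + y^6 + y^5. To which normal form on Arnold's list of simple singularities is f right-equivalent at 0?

The Hessian of f at 0 has rank 0. Corank 2; j^3 = x^3 is a perfect cube, so E-series; the 4-jet and mu = 7 give E_7.

E_{7}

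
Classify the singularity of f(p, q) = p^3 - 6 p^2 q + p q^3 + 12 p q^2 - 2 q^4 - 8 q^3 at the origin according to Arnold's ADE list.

E7

The Hessian of f at 0 has rank 0. Corank 2; j^3 = (p - 2*q)^3 is a perfect cube, so E-series; the 4-jet and mu = 7 give E_7.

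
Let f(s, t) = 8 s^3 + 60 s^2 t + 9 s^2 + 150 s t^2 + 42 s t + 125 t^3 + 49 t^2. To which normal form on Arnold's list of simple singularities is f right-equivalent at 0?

A_{2}

The Hessian of f at 0 is [[18, 42], [42, 98]] with rank 1, so corank 1. A Groebner basis of the Jacobian ideal J(f) in C{s,t} is {t^2, s + 7*t/3}; counting standard monomials gives mu = 2. Corank 1: A-series; mu = 2 gives A_2.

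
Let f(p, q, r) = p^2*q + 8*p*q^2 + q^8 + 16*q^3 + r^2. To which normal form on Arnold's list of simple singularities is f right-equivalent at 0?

D_{9}

The Hessian of f at 0 has rank 1. Corank 2; j^3 = q*(p + 4*q)^2 has shape L^2 M (L != M), so D-series; mu = 9 gives D_9.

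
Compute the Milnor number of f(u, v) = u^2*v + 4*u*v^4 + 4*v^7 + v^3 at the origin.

4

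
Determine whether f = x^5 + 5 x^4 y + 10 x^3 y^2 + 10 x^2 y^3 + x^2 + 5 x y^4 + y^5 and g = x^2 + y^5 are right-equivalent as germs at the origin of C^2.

The Hessian of f at 0 has rank 1. Corank 1: A-series; mu = 4 gives A_4. The Hessian of g at 0 has rank 1. Corank 1: A-series; mu = 4 gives A_4. Both have type A_4, hence right-equivalent.

Yes.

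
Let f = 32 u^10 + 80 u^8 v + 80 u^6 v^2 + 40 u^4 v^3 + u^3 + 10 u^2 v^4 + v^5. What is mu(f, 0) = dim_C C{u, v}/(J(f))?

The Hessian of f at 0 has rank 0. Corank 2; j^3 = u^3 is a perfect cube, so E-series; the 5-jet and mu = 8 give E_8.

8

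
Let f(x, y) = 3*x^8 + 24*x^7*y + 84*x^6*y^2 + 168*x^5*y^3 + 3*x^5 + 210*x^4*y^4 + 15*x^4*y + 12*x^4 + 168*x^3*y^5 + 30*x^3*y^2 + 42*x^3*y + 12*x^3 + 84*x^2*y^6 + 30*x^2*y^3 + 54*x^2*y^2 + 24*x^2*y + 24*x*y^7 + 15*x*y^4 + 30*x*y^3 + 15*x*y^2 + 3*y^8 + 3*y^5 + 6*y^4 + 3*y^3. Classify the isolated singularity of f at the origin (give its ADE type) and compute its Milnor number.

Type D_9, Milnor number mu = 9.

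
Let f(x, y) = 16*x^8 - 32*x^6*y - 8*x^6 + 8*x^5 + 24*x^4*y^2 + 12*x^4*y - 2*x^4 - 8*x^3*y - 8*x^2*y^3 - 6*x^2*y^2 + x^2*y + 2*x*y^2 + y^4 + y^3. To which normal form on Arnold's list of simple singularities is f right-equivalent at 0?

D5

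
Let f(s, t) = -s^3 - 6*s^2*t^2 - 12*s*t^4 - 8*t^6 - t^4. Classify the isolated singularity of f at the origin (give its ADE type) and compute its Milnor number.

Type E6, Milnor number mu = 6.

The Hessian of f at 0 is [[0, 0], [0, 0]] with rank 0, so corank 2. A Groebner basis of the Jacobian ideal J(f) in C{s,t} is {s^3, s^2*t, s^2/4 + s*t^2, t^3}; counting standard monomials gives mu = 6. Corank 2; j^3 = -s^3 is a perfect cube, so E-series; the 4-jet and mu = 6 give E_6.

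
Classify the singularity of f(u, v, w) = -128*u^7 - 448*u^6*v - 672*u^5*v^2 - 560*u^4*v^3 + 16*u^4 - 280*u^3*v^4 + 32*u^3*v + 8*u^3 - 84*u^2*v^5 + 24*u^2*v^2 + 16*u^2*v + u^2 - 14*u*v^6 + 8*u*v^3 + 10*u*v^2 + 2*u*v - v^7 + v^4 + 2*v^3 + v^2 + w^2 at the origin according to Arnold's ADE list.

A_{6}

The Hessian of f at 0 is [[2, 2, 0], [2, 2, 0], [0, 0, 2]] with rank 2, so corank 1. A Groebner basis of the Jacobian ideal J(f) in C{u,v,w} is {7*u*v/3 - 5*u/12 + v^4 + 2*v^3/3 + 23*v^2/12 - 5*v/12, u*v^2 - 2*u*v/3 + u/12 + 2*v^3/3 - 7*v^2/12 + v/12, u^2 + u*v + u/4 + v^2/4 + v/4, w}; counting standard monomials gives mu = 6. Corank 1: A-series; mu = 6 gives A_6.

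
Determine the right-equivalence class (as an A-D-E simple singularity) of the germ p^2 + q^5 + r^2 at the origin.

A_{4}

The Hessian of f at 0 has rank 2. Corank 1: A-series; mu = 4 gives A_4.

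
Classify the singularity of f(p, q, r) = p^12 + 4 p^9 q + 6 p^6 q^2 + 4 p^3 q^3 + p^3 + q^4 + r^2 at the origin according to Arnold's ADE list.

E_{6}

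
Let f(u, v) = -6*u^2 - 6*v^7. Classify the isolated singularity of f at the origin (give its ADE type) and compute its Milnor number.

Type A_{6}, Milnor number mu = 6.

The Hessian of f at 0 has rank 1. Corank 1: A-series; mu = 6 gives A_6.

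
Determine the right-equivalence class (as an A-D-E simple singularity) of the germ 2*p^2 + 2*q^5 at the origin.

A4

The Hessian of f at 0 has rank 1. Corank 1: A-series; mu = 4 gives A_4.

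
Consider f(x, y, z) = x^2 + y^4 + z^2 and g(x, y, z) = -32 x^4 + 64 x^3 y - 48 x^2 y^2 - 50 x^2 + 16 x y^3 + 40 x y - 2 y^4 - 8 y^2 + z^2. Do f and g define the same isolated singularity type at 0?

Yes.

The Hessian of f at 0 is [[2, 0, 0], [0, 0, 0], [0, 0, 2]] with rank 2, so corank 1. A Groebner basis of the Jacobian ideal J(f) in C{x,y,z} is {y^3, x, z}; counting standard monomials gives mu = 3. Corank 1: A-series; mu = 3 gives A_3. The Hessian of g at 0 is [[-100, 40, 0], [40, -16, 0], [0, 0, 2]] with rank 2, so corank 1. A Groebner basis of the Jacobian ideal J(g) in C{x,y,z} is {y^3, x - 2*y/5, z}; counting standard monomials gives mu = 3. Corank 1: A-series; mu = 3 gives A_3. Both have type A_3, hence right-equivalent.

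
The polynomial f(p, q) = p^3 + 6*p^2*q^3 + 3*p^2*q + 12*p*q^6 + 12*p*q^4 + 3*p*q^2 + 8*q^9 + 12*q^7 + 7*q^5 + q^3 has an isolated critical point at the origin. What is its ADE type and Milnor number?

Type E_{8}, Milnor number mu = 8.

The Hessian of f at 0 has rank 0. Corank 2; j^3 = (p + q)^3 is a perfect cube, so E-series; the 5-jet and mu = 8 give E_8.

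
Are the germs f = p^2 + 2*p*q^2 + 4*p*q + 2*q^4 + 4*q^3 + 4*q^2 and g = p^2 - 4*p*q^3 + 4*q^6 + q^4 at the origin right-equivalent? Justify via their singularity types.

The Hessian of f at 0 has rank 1. Corank 1: A-series; mu = 3 gives A_3. The Hessian of g at 0 has rank 1. Corank 1: A-series; mu = 3 gives A_3. Both have type A_3, hence right-equivalent.

Yes.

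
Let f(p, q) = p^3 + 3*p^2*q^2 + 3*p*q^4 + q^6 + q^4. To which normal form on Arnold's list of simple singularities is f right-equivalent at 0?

The Hessian of f at 0 is [[0, 0], [0, 0]] with rank 0, so corank 2. A Groebner basis of the Jacobian ideal J(f) in C{p,q} is {p^3, p^2*q, p^2/2 + p*q^2, q^3}; counting standard monomials gives mu = 6. Corank 2; j^3 = p^3 is a perfect cube, so E-series; the 4-jet and mu = 6 give E_6.

E_6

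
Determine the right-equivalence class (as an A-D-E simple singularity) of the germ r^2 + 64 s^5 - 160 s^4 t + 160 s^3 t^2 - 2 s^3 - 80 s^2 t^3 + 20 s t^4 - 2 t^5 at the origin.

E8

The Hessian of f at 0 is [[0, 0, 0], [0, 0, 0], [0, 0, 2]] with rank 1, so corank 2. A Groebner basis of the Jacobian ideal J(f) in C{s,t,r} is {t^5, s*t^3 - t^4/8, s^2, r}; counting standard monomials gives mu = 8. Corank 2; j^3 = -2*s^3 is a perfect cube, so E-series; the 5-jet and mu = 8 give E_8.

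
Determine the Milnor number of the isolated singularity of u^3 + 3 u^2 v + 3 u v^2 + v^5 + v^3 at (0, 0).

8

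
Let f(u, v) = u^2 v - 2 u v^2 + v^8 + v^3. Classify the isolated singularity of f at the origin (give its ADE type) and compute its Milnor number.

The Hessian of f at 0 is [[0, 0], [0, 0]] with rank 0, so corank 2. A Groebner basis of the Jacobian ideal J(f) in C{u,v} is {u^2/8 + v^7 - v^2/8, u^3 - v^3, u*v - v^2}; counting standard monomials gives mu = 9. Corank 2; j^3 = v*(u - v)^2 has shape L^2 M (L != M), so D-series; mu = 9 gives D_9.

Type D9, Milnor number mu = 9.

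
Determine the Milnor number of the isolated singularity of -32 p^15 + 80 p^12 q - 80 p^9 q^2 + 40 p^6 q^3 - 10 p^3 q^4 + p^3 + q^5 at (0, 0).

8

The Hessian of f at 0 is [[0, 0], [0, 0]] with rank 0, so corank 2. A Groebner basis of the Jacobian ideal J(f) in C{p,q} is {q^4, p^2}; counting standard monomials gives mu = 8. Corank 2; j^3 = p^3 is a perfect cube, so E-series; the 5-jet and mu = 8 give E_8.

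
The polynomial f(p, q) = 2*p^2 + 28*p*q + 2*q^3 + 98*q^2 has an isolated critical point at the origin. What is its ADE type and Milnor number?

Type A_2, Milnor number mu = 2.

The Hessian of f at 0 is [[4, 28], [28, 196]] with rank 1, so corank 1. A Groebner basis of the Jacobian ideal J(f) in C{p,q} is {q^2, p + 7*q}; counting standard monomials gives mu = 2. Corank 1: A-series; mu = 2 gives A_2.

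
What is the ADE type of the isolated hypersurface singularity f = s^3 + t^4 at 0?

E_{6}

The Hessian of f at 0 has rank 0. Corank 2; j^3 = s^3 is a perfect cube, so E-series; the 4-jet and mu = 6 give E_6.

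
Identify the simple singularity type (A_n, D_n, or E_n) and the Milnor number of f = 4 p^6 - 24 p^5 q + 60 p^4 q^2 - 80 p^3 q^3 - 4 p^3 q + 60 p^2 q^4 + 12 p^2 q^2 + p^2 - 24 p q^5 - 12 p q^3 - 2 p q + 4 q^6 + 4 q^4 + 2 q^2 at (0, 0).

Type A1, Milnor number mu = 1.

The Hessian of f at 0 is [[2, -2], [-2, 4]] with rank 2, so corank 0. A Groebner basis of the Jacobian ideal J(f) in C{p,q} is {p, q}; counting standard monomials gives mu = 1. Corank 0: nondegenerate Morse point, so A_1.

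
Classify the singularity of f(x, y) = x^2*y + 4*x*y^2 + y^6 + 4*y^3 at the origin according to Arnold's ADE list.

The Hessian of f at 0 has rank 0. Corank 2; j^3 = y*(x + 2*y)^2 has shape L^2 M (L != M), so D-series; mu = 7 gives D_7.

D7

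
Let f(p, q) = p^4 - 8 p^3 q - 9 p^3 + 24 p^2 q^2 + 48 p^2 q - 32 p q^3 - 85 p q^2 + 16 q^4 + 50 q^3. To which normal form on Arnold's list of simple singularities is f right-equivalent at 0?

The Hessian of f at 0 has rank 0. Corank 2; j^3 = -(p - 2*q)*(3*p - 5*q)^2 has shape L^2 M (L != M), so D-series; mu = 5 gives D_5.

D_5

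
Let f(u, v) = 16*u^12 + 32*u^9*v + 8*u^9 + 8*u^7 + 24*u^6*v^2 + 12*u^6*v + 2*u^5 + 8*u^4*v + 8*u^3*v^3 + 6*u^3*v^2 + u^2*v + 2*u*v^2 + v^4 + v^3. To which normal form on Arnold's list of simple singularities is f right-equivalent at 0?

The Hessian of f at 0 has rank 0. Corank 2; j^3 = v*(u + v)^2 has shape L^2 M (L != M), so D-series; mu = 5 gives D_5.

D_{5}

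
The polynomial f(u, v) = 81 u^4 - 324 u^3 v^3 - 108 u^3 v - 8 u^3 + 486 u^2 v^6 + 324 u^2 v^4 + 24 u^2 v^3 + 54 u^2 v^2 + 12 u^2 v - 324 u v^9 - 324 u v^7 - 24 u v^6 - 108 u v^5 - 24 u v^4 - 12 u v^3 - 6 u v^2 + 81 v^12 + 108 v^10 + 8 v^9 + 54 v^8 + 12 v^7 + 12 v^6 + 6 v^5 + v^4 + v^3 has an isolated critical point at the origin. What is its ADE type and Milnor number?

The Hessian of f at 0 has rank 0. Corank 2; j^3 = -(2*u - v)^3 is a perfect cube, so E-series; the 4-jet and mu = 6 give E_6.

Type E_{6}, Milnor number mu = 6.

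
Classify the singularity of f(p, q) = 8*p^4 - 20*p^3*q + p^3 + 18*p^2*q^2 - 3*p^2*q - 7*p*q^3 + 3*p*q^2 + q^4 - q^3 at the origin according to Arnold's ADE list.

The Hessian of f at 0 is [[0, 0], [0, 0]] with rank 0, so corank 2. A Groebner basis of the Jacobian ideal J(f) in C{p,q} is {3*p^2/4 - 3*p*q/2 + q^4 + q^3/4 + 3*q^2/4, p^3 + 9*p^2/4 - 9*p*q/2 - q^3/4 + 9*q^2/4, p^2*q + 7*p^2/4 - 7*p*q/2 - 5*q^3/12 + 7*q^2/4, p^2 + p*q^2 - 2*p*q - 2*q^3/3 + q^2}; counting standard monomials gives mu = 7. Corank 2; j^3 = (p - q)^3 is a perfect cube, so E-series; the 4-jet and mu = 7 give E_7.

E_{7}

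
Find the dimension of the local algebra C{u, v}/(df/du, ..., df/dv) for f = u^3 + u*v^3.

7

The Hessian of f at 0 has rank 0. Corank 2; j^3 = u^3 is a perfect cube, so E-series; the 4-jet and mu = 7 give E_7.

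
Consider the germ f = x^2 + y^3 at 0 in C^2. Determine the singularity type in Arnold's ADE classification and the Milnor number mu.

Type A2, Milnor number mu = 2.

The Hessian of f at 0 has rank 1. Corank 1: A-series; mu = 2 gives A_2.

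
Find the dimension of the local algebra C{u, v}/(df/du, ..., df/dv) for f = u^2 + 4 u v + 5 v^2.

1

The Hessian of f at 0 is [[2, 4], [4, 10]] with rank 2, so corank 0. A Groebner basis of the Jacobian ideal J(f) in C{u,v} is {u, v}; counting standard monomials gives mu = 1. Corank 0: nondegenerate Morse point, so A_1.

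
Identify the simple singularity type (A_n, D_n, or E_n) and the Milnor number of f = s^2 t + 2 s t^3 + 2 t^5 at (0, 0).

The Hessian of f at 0 has rank 0. Corank 2; j^3 = s^2*t has shape L^2 M (L != M), so D-series; mu = 6 gives D_6.

Type D_6, Milnor number mu = 6.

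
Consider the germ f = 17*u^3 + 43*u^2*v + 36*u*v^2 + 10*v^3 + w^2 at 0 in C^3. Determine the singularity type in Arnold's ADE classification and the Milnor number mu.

Type D4, Milnor number mu = 4.

The Hessian of f at 0 has rank 1. Corank 2; j^3 = (u + v)*(17*u^2 + 26*u*v + 10*v^2) splits into three distinct lines over C (the quadratic factor has nonzero discriminant), so D_4.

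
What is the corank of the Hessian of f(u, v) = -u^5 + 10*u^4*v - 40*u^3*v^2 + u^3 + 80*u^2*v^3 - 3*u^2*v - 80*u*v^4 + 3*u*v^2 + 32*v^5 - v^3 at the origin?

The Hessian at 0 is [[0, 0], [0, 0]] of rank 0; hence corank 2.

2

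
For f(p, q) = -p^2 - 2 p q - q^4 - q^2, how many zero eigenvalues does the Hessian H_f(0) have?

The Hessian at 0 is [[-2, -2], [-2, -2]] of rank 1; hence corank 1.

1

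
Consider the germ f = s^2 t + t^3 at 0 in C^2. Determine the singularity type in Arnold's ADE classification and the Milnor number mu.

Type D_4, Milnor number mu = 4.

The Hessian of f at 0 has rank 0. Corank 2; j^3 = t*(s^2 + t^2) splits into three distinct lines over C (the quadratic factor has nonzero discriminant), so D_4.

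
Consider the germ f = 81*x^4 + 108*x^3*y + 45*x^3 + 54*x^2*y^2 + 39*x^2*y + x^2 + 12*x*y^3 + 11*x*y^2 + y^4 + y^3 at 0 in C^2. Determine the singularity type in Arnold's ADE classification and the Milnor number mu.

The Hessian of f at 0 is [[2, 0], [0, 0]] with rank 1, so corank 1. A Groebner basis of the Jacobian ideal J(f) in C{x,y} is {y^2, x}; counting standard monomials gives mu = 2. Corank 1: A-series; mu = 2 gives A_2.

Type A_{2}, Milnor number mu = 2.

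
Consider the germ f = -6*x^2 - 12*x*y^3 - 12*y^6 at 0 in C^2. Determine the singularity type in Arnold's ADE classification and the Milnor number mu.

The Hessian of f at 0 has rank 1. Corank 1: A-series; mu = 5 gives A_5.

Type A5, Milnor number mu = 5.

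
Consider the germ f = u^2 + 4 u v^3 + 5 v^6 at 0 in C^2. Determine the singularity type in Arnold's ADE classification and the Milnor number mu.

The Hessian of f at 0 is [[2, 0], [0, 0]] with rank 1, so corank 1. A Groebner basis of the Jacobian ideal J(f) in C{u,v} is {u*v^2, u/2 + v^3, u^2}; counting standard monomials gives mu = 5. Corank 1: A-series; mu = 5 gives A_5.

Type A5, Milnor number mu = 5.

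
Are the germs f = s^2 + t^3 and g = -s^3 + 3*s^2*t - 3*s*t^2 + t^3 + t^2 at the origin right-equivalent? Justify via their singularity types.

Yes.

The Hessian of f at 0 has rank 1. Corank 1: A-series; mu = 2 gives A_2. The Hessian of g at 0 has rank 1. Corank 1: A-series; mu = 2 gives A_2. Both have type A_2, hence right-equivalent.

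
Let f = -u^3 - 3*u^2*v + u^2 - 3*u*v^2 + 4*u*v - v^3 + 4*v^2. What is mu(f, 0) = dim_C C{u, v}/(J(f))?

2

The Hessian of f at 0 has rank 1. Corank 1: A-series; mu = 2 gives A_2.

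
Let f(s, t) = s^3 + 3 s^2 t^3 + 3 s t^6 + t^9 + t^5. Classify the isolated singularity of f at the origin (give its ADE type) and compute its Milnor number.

The Hessian of f at 0 has rank 0. Corank 2; j^3 = s^3 is a perfect cube, so E-series; the 5-jet and mu = 8 give E_8.

Type E_{8}, Milnor number mu = 8.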